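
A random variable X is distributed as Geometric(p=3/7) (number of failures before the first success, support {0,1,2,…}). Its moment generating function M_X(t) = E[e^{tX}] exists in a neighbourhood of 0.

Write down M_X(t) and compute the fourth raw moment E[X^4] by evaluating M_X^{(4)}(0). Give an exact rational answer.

M_X(t) = 3/(7*(1 - 4*e^(t)/7))
D^4[M](t) = (-768*e^(4*t) - 14784*e^(3*t) - 25872*e^(2*t) - 4116*e^(t))/(1024*e^(5*t) - 8960*e^(4*t) + 31360*e^(3*t) - 54880*e^(2*t) + 48020*e^(t) - 16807)

E[X^4] = D^4[M](0) = 5060/27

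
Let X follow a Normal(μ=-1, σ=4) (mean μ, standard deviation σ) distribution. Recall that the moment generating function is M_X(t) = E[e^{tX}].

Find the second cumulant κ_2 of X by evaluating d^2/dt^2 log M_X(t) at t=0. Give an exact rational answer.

M_X(t) = e^(8*t^2 - t)
K_X(t) = log M_X(t) = 8*t^2 - t
D^2[K](t) = 16

κ_2 = D^2[K](0) = 16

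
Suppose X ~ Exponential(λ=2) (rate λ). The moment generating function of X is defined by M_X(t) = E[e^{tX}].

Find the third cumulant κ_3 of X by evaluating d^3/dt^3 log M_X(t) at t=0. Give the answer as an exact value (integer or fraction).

M_X(t) = 2/(2 - t)
K_X(t) = log M_X(t) = -log(2 - t) + log(2)
D^3[K](t) = -2/(t^3 - 6*t^2 + 12*t - 8)

κ_3 = D^3[K](0) = 1/4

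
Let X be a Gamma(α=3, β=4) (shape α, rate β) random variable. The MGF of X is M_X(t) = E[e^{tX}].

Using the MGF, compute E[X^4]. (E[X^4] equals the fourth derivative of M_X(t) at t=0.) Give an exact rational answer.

E[X^4] = M^(4)(0) = 45/32

M_X(t) = 64/(4 - t)^3
M^(4)(t) = -23040/(t^7 - 28*t^6 + 336*t^5 - 2240*t^4 + 8960*t^3 - 21504*t^2 + 28672*t - 16384)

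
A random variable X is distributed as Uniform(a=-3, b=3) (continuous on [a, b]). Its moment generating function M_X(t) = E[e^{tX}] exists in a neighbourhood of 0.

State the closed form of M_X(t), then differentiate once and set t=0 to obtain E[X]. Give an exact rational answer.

M_X(t) = (e^(3*t) - e^(-3*t))/(6*t)
D[M](t) = (3*t*e^(6*t) + 3*t - e^(6*t) + 1)*e^(-3*t)/(6*t^2)

E[X] = D[M](0) = 0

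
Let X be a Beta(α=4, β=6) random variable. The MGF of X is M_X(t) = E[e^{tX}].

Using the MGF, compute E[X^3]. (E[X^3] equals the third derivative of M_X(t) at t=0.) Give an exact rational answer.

M_X(t) = ₁F₁(4; 10; t)
M′(t) = 2*₁F₁(5; 11; t)/5
M′′(t) = 2*₁F₁(6; 12; t)/11
M′′′(t) = ₁F₁(7; 13; t)/11

E[X^3] = M′′′(0) = 1/11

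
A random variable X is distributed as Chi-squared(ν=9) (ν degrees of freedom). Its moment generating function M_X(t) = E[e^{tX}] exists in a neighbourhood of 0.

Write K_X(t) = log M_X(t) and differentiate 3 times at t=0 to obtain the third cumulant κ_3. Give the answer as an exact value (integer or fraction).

M_X(t) = (1 - 2*t)^(-9/2)
K_X(t) = log M_X(t) = -9*log(1 - 2*t)/2
D^3[K](t) = -72/(8*t^3 - 12*t^2 + 6*t - 1)

κ_3 = D^3[K](0) = 72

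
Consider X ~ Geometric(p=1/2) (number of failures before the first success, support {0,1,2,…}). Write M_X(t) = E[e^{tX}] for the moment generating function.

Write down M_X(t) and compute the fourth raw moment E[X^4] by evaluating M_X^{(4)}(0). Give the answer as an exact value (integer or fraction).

M_X(t) = 1/(2*(1 - e^(t)/2))
D^4[M](t) = (-e^(4*t) - 22*e^(3*t) - 44*e^(2*t) - 8*e^(t))/(e^(5*t) - 10*e^(4*t) + 40*e^(3*t) - 80*e^(2*t) + 80*e^(t) - 32)

E[X^4] = D^4[M](0) = 75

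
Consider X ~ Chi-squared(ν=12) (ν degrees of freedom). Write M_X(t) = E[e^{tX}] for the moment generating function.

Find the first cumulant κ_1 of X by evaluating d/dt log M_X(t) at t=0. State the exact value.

κ_1 = K^(1)(0) = 12

M_X(t) = (1 - 2*t)^(-6)
K_X(t) = log M_X(t) = -6*log(1 - 2*t)
K^(1)(t) = -12/(2*t - 1)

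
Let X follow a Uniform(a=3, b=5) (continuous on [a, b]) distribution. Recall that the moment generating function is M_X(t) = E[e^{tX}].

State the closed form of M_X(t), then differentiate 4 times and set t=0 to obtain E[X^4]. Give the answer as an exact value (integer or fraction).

M_X(t) = (e^(5*t) - e^(3*t))/(2*t)
M′(t) = (5*t*e^(5*t) - 3*t*e^(3*t) - e^(5*t) + e^(3*t))/(2*t^2)
M′′(t) = (25*t^2*e^(5*t) - 9*t^2*e^(3*t) - 10*t*e^(5*t) + 6*t*e^(3*t) + 2*e^(5*t) - 2*e^(3*t))/(2*t^3)
M′′′(t) = (125*t^3*e^(5*t) - 27*t^3*e^(3*t) - 75*t^2*e^(5*t) + 27*t^2*e^(3*t) + 30*t*e^(5*t) - 18*t*e^(3*t) - 6*e^(5*t) + 6*e^(3*t))/(2*t^4)

E[X^4] = M′′′′(0) = 1441/5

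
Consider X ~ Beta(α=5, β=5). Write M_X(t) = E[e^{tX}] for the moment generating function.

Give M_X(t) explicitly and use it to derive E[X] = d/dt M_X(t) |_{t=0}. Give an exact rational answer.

M_X(t) = ₁F₁(5; 10; t)
M′(t) = ₁F₁(6; 11; t)/2

E[X] = M′(0) = 1/2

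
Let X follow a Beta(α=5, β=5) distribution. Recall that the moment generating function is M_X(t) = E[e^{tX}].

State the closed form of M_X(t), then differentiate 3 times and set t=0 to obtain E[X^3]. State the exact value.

E[X^3] = D^3[M](0) = 7/44

M_X(t) = ₁F₁(5; 10; t)
D^3[M](t) = 7*₁F₁(8; 13; t)/44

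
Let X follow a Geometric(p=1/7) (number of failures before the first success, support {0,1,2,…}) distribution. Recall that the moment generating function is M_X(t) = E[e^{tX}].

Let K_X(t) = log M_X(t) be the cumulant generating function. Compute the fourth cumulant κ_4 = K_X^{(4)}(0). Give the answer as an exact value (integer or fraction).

M_X(t) = 1/(7*(1 - 6*e^(t)/7))
K_X(t) = log M_X(t) = -log(1 - 6*e^(t)/7) - log(7)
K′(t) = -6*e^(t)/(6*e^(t) - 7)
K′′(t) = 42*e^(t)/(36*e^(2*t) - 84*e^(t) + 49)
K′′′(t) = (-252*e^(2*t) - 294*e^(t))/(216*e^(3*t) - 756*e^(2*t) + 882*e^(t) - 343)
K′′′′(t) = (1512*e^(3*t) + 7056*e^(2*t) + 2058*e^(t))/(1296*e^(4*t) - 6048*e^(3*t) + 10584*e^(2*t) - 8232*e^(t) + 2401)

κ_4 = K′′′′(0) = 10626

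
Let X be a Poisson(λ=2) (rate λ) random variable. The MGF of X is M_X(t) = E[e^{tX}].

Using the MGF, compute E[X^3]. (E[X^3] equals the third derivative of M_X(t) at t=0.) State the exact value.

E[X^3] = d^3M/dt^3 |_{t=0} = 22

M_X(t) = e^(2*e^(t) - 2)
dM/dt = 2*e^(-2)*e^(t)*e^(2*e^(t))
d^2M/dt^2 = (4*e^(2*t)*e^(2*e^(t)) + 2*e^(t)*e^(2*e^(t)))*e^(-2)
d^3M/dt^3 = (8*e^(3*t)*e^(2*e^(t)) + 12*e^(2*t)*e^(2*e^(t)) + 2*e^(t)*e^(2*e^(t)))*e^(-2)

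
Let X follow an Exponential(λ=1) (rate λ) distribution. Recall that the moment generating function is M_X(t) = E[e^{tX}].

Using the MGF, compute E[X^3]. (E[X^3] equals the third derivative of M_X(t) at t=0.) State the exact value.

M_X(t) = 1/(1 - t)
D^3[M](t) = 6/(t^4 - 4*t^3 + 6*t^2 - 4*t + 1)

E[X^3] = D^3[M](0) = 6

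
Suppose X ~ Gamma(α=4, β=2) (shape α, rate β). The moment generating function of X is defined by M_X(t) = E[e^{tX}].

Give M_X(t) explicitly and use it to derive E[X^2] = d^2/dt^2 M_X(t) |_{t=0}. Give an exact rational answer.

E[X^2] = D^2[M](0) = 5

M_X(t) = 16/(2 - t)^4
D^2[M](t) = 320/(t^6 - 12*t^5 + 60*t^4 - 160*t^3 + 240*t^2 - 192*t + 64)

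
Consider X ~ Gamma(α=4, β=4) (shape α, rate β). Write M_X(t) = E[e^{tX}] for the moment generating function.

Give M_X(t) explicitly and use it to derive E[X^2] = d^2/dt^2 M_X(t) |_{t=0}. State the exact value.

M_X(t) = 256/(4 - t)^4
M^(2)(t) = 5120/(t^6 - 24*t^5 + 240*t^4 - 1280*t^3 + 3840*t^2 - 6144*t + 4096)

E[X^2] = M^(2)(0) = 5/4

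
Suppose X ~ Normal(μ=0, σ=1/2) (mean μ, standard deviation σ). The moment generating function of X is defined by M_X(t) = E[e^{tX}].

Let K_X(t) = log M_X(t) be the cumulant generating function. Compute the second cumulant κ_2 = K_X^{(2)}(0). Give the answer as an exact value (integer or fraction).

M_X(t) = e^(t^2/8)
K_X(t) = log M_X(t) = t^2/8
D^2[K](t) = 1/4

κ_2 = D^2[K](0) = 1/4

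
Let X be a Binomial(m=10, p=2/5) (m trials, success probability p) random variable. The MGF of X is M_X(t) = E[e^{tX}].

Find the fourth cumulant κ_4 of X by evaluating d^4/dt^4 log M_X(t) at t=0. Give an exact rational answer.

κ_4 = D^4[K](0) = -132/125

M_X(t) = (2*e^(t)/5 + 3/5)^10
K_X(t) = log M_X(t) = 10*log(2*e^(t)/5 + 3/5)
D^4[K](t) = (240*e^(3*t) - 1440*e^(2*t) + 540*e^(t))/(16*e^(4*t) + 96*e^(3*t) + 216*e^(2*t) + 216*e^(t) + 81)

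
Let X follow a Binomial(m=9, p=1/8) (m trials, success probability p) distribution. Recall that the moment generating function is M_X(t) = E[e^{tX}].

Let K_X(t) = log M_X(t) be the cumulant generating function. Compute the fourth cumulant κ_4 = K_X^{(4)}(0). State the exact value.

κ_4 = d^4K/dt^4 |_{t=0} = 693/2048

M_X(t) = (e^(t)/8 + 7/8)^9
K_X(t) = log M_X(t) = 9*log(e^(t)/8 + 7/8)
dK/dt = 9*e^(t)/(e^(t) + 7)
d^2K/dt^2 = 63*e^(t)/(e^(2*t) + 14*e^(t) + 49)
d^3K/dt^3 = (-63*e^(2*t) + 441*e^(t))/(e^(3*t) + 21*e^(2*t) + 147*e^(t) + 343)
d^4K/dt^4 = (63*e^(3*t) - 1764*e^(2*t) + 3087*e^(t))/(e^(4*t) + 28*e^(3*t) + 294*e^(2*t) + 1372*e^(t) + 2401)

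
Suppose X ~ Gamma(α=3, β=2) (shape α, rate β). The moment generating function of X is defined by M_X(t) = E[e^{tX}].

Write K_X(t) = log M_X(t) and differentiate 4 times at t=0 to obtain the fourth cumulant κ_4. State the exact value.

M_X(t) = 8/(2 - t)^3
K_X(t) = log M_X(t) = -3*log(2 - t) + 3*log(2)
dK/dt = -3/(t - 2)
d^2K/dt^2 = 3/(t^2 - 4*t + 4)
d^3K/dt^3 = -6/(t^3 - 6*t^2 + 12*t - 8)
d^4K/dt^4 = 18/(t^4 - 8*t^3 + 24*t^2 - 32*t + 16)

κ_4 = d^4K/dt^4 |_{t=0} = 9/8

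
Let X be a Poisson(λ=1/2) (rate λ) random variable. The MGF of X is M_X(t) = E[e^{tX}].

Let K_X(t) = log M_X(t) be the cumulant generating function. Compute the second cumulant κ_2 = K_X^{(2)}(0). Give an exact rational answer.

κ_2 = K′′(0) = 1/2

M_X(t) = e^(e^(t)/2 - 1/2)
K_X(t) = log M_X(t) = e^(t)/2 - 1/2
K′(t) = e^(t)/2
K′′(t) = e^(t)/2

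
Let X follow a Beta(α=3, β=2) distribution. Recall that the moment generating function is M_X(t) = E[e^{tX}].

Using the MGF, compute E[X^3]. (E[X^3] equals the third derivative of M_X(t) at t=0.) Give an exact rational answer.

E[X^3] = M^(3)(0) = 2/7

M_X(t) = ₁F₁(3; 5; t)
M^(3)(t) = 2*₁F₁(6; 8; t)/7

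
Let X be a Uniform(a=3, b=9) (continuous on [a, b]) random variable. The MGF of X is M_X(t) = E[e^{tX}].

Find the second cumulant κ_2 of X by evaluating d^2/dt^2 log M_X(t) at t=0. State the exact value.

κ_2 = K′′(0) = 3

M_X(t) = (e^(9*t) - e^(3*t))/(6*t)
K_X(t) = log M_X(t) = -log(t) + log(e^(9*t) - e^(3*t)) - log(6)
K′(t) = (9*t*e^(6*t) - 3*t - e^(6*t) + 1)/(t*e^(6*t) - t)
K′′(t) = (-36*t^2*e^(6*t) + e^(12*t) - 2*e^(6*t) + 1)/(t^2*e^(12*t) - 2*t^2*e^(6*t) + t^2)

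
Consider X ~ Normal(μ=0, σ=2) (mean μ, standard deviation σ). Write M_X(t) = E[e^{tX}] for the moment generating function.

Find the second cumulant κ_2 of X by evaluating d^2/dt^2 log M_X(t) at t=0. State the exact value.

κ_2 = D^2[K](0) = 4

M_X(t) = e^(2*t^2)
K_X(t) = log M_X(t) = 2*t^2
D^2[K](t) = 4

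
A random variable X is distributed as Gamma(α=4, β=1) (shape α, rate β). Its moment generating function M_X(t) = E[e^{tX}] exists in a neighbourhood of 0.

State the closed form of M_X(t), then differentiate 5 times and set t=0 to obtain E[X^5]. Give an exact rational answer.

M_X(t) = (1 - t)^(-4)
D^5[M](t) = -6720/(t^9 - 9*t^8 + 36*t^7 - 84*t^6 + 126*t^5 - 126*t^4 + 84*t^3 - 36*t^2 + 9*t - 1)

E[X^5] = D^5[M](0) = 6720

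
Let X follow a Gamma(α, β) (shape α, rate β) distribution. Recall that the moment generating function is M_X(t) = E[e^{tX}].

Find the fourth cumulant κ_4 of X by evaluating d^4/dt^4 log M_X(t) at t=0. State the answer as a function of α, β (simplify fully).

M_X(t) = (β/(β - t))^α
K_X(t) = log M_X(t) = α*(log(β) - log(β - t))
K^(4)(t) = 6*α/(β^4 - 4*β^3*t + 6*β^2*t^2 - 4*β*t^3 + t^4)

κ_4 = K^(4)(0) = 6*α/β^4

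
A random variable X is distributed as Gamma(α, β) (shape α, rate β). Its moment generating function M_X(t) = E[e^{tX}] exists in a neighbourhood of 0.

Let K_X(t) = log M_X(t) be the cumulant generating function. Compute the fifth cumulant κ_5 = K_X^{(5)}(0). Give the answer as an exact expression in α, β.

M_X(t) = (β/(β - t))^α
K_X(t) = log M_X(t) = α*(log(β) - log(β - t))
K^(5)(t) = -24*α/(-β^5 + 5*β^4*t - 10*β^3*t^2 + 10*β^2*t^3 - 5*β*t^4 + t^5)

κ_5 = K^(5)(0) = 24*α/β^5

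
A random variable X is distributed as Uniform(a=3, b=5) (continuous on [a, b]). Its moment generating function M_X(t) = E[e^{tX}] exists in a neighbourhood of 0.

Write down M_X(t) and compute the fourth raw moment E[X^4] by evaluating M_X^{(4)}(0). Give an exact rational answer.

E[X^4] = D^4[M](0) = 1441/5

M_X(t) = (e^(5*t) - e^(3*t))/(2*t)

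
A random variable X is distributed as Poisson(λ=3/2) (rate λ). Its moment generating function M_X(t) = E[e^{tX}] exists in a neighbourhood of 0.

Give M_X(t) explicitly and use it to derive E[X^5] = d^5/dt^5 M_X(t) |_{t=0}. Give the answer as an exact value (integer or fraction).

E[X^5] = D^5[M](0) = 5691/32

M_X(t) = e^(3*e^(t)/2 - 3/2)
D^5[M](t) = (243*e^(5*t)*e^(3*e^(t)/2) + 1620*e^(4*t)*e^(3*e^(t)/2) + 2700*e^(3*t)*e^(3*e^(t)/2) + 1080*e^(2*t)*e^(3*e^(t)/2) + 48*e^(t)*e^(3*e^(t)/2))*e^(-3/2)/32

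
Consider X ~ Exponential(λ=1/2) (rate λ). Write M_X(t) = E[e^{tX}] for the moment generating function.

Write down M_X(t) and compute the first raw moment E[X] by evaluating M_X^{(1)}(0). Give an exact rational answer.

M_X(t) = 1/(2*(1/2 - t))
M′(t) = 2/(4*t^2 - 4*t + 1)

E[X] = M′(0) = 2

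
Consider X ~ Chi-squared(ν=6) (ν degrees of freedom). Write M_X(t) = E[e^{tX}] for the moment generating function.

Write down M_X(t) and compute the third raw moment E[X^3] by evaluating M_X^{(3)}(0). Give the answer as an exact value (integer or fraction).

M_X(t) = (1 - 2*t)^(-3)
dM/dt = 6/(16*t^4 - 32*t^3 + 24*t^2 - 8*t + 1)
d^2M/dt^2 = -48/(32*t^5 - 80*t^4 + 80*t^3 - 40*t^2 + 10*t - 1)
d^3M/dt^3 = 480/(64*t^6 - 192*t^5 + 240*t^4 - 160*t^3 + 60*t^2 - 12*t + 1)

E[X^3] = d^3M/dt^3 |_{t=0} = 480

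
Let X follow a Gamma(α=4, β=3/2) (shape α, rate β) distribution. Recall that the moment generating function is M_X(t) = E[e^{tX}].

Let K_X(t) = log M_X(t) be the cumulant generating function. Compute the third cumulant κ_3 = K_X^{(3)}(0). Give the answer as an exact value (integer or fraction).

κ_3 = K^(3)(0) = 64/27

M_X(t) = 81/(16*(3/2 - t)^4)
K_X(t) = log M_X(t) = -4*log(3/2 - t) - 4*log(2) + 4*log(3)
K^(3)(t) = -64/(8*t^3 - 36*t^2 + 54*t - 27)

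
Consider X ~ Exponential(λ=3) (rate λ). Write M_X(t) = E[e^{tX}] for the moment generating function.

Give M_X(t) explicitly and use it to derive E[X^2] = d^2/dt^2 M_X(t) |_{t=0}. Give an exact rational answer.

E[X^2] = D^2[M](0) = 2/9

M_X(t) = 3/(3 - t)
D^2[M](t) = -6/(t^3 - 9*t^2 + 27*t - 27)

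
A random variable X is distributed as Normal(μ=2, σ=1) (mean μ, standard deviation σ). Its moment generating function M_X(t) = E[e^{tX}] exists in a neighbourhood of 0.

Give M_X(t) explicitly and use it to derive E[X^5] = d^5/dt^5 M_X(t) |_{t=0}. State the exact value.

E[X^5] = d^5M/dt^5 |_{t=0} = 142

M_X(t) = e^(t^2/2 + 2*t)
dM/dt = t*e^(2*t)*e^(t^2/2) + 2*e^(2*t)*e^(t^2/2)
d^2M/dt^2 = t^2*e^(2*t)*e^(t^2/2) + 4*t*e^(2*t)*e^(t^2/2) + 5*e^(2*t)*e^(t^2/2)
d^3M/dt^3 = t^3*e^(2*t)*e^(t^2/2) + 6*t^2*e^(2*t)*e^(t^2/2) + 15*t*e^(2*t)*e^(t^2/2) + 14*e^(2*t)*e^(t^2/2)
d^4M/dt^4 = t^4*e^(2*t)*e^(t^2/2) + 8*t^3*e^(2*t)*e^(t^2/2) + 30*t^2*e^(2*t)*e^(t^2/2) + 56*t*e^(2*t)*e^(t^2/2) + 43*e^(2*t)*e^(t^2/2)
d^5M/dt^5 = t^5*e^(2*t)*e^(t^2/2) + 10*t^4*e^(2*t)*e^(t^2/2) + 50*t^3*e^(2*t)*e^(t^2/2) + 140*t^2*e^(2*t)*e^(t^2/2) + 215*t*e^(2*t)*e^(t^2/2) + 142*e^(2*t)*e^(t^2/2)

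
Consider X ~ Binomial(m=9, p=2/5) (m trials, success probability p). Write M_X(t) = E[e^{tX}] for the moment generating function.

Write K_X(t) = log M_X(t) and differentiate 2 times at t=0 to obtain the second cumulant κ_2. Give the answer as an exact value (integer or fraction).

M_X(t) = (2*e^(t)/5 + 3/5)^9
K_X(t) = log M_X(t) = 9*log(2*e^(t)/5 + 3/5)
K′(t) = 18*e^(t)/(2*e^(t) + 3)
K′′(t) = 54*e^(t)/(4*e^(2*t) + 12*e^(t) + 9)

κ_2 = K′′(0) = 54/25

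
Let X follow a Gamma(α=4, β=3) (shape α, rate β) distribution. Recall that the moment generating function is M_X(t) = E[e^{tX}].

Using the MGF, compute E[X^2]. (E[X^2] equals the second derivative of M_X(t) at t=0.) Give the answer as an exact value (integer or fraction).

M_X(t) = 81/(3 - t)^4
M^(2)(t) = 1620/(t^6 - 18*t^5 + 135*t^4 - 540*t^3 + 1215*t^2 - 1458*t + 729)

E[X^2] = M^(2)(0) = 20/9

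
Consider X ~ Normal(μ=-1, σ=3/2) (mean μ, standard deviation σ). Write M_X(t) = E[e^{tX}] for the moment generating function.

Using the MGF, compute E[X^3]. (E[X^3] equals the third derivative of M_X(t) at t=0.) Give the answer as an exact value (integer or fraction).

E[X^3] = D^3[M](0) = -31/4

M_X(t) = e^(9*t^2/8 - t)
D^3[M](t) = (729*t^3*e^(9*t^2/8) - 972*t^2*e^(9*t^2/8) + 1404*t*e^(9*t^2/8) - 496*e^(9*t^2/8))*e^(-t)/64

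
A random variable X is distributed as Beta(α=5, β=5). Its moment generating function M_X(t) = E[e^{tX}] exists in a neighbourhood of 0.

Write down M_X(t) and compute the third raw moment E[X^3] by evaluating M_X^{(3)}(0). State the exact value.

M_X(t) = ₁F₁(5; 10; t)
M′(t) = ₁F₁(6; 11; t)/2
M′′(t) = 3*₁F₁(7; 12; t)/11
M′′′(t) = 7*₁F₁(8; 13; t)/44

E[X^3] = M′′′(0) = 7/44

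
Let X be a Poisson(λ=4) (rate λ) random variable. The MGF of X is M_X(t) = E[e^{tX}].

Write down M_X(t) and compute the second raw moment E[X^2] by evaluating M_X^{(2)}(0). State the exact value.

M_X(t) = e^(4*e^(t) - 4)
M^(2)(t) = (16*e^(2*t)*e^(4*e^(t)) + 4*e^(t)*e^(4*e^(t)))*e^(-4)

E[X^2] = M^(2)(0) = 20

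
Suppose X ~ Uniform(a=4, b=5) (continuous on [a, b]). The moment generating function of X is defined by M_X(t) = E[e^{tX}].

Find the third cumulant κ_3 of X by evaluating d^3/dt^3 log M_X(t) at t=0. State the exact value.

κ_3 = d^3K/dt^3 |_{t=0} = 0

M_X(t) = (e^(5*t) - e^(4*t))/t
K_X(t) = log M_X(t) = -log(t) + log(e^(5*t) - e^(4*t))
dK/dt = (5*t*e^(t) - 4*t - e^(t) + 1)/(t*e^(t) - t)
d^2K/dt^2 = (-t^2*e^(t) + e^(2*t) - 2*e^(t) + 1)/(t^2*e^(2*t) - 2*t^2*e^(t) + t^2)
d^3K/dt^3 = (t^3*e^(2*t) + t^3*e^(t) - 2*e^(3*t) + 6*e^(2*t) - 6*e^(t) + 2)/(t^3*e^(3*t) - 3*t^3*e^(2*t) + 3*t^3*e^(t) - t^3)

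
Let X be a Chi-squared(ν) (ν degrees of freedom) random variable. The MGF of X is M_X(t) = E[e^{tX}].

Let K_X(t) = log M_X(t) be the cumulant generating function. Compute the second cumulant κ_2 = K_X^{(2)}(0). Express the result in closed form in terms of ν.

κ_2 = K^(2)(0) = 2*ν

M_X(t) = (1 - 2*t)^(-ν/2)
K_X(t) = log M_X(t) = -ν*log(1 - 2*t)/2
K^(2)(t) = 2*ν/(4*t^2 - 4*t + 1)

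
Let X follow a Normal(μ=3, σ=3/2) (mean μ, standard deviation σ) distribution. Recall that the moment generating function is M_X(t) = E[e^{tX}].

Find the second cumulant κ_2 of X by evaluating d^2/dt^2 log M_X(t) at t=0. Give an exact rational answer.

κ_2 = K^(2)(0) = 9/4

M_X(t) = e^(9*t^2/8 + 3*t)
K_X(t) = log M_X(t) = 9*t^2/8 + 3*t
K^(2)(t) = 9/4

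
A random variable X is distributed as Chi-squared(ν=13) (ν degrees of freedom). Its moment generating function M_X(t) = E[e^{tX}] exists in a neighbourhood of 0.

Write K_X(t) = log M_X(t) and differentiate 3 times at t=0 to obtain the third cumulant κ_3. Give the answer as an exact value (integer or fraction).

M_X(t) = (1 - 2*t)^(-13/2)
K_X(t) = log M_X(t) = -13*log(1 - 2*t)/2
dK/dt = -13/(2*t - 1)
d^2K/dt^2 = 26/(4*t^2 - 4*t + 1)
d^3K/dt^3 = -104/(8*t^3 - 12*t^2 + 6*t - 1)

κ_3 = d^3K/dt^3 |_{t=0} = 104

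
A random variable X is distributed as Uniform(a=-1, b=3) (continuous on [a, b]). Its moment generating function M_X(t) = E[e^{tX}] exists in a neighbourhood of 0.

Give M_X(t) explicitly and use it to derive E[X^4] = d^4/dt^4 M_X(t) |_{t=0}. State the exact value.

E[X^4] = M′′′′(0) = 61/5

M_X(t) = (e^(3*t) - e^(-t))/(4*t)
M′(t) = (3*t*e^(4*t) + t - e^(4*t) + 1)*e^(-t)/(4*t^2)
M′′(t) = (9*t^2*e^(4*t) - t^2 - 6*t*e^(4*t) - 2*t + 2*e^(4*t) - 2)*e^(-t)/(4*t^3)
M′′′(t) = (27*t^3*e^(4*t) + t^3 - 27*t^2*e^(4*t) + 3*t^2 + 18*t*e^(4*t) + 6*t - 6*e^(4*t) + 6)*e^(-t)/(4*t^4)
M′′′′(t) = (81*t^4*e^(4*t) - t^4 - 108*t^3*e^(4*t) - 4*t^3 + 108*t^2*e^(4*t) - 12*t^2 - 72*t*e^(4*t) - 24*t + 24*e^(4*t) - 24)*e^(-t)/(4*t^5)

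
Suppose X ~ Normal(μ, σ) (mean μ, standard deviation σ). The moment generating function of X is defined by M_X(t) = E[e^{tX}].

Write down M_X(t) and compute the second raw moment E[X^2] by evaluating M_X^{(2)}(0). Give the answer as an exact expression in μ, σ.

M_X(t) = e^(μ*t + σ^2*t^2/2)
dM/dt = μ*e^(μ*t)*e^(σ^2*t^2/2) + σ^2*t*e^(μ*t)*e^(σ^2*t^2/2)
d^2M/dt^2 = μ^2*e^(μ*t)*e^(σ^2*t^2/2) + 2*μ*σ^2*t*e^(μ*t)*e^(σ^2*t^2/2) + σ^4*t^2*e^(μ*t)*e^(σ^2*t^2/2) + σ^2*e^(μ*t)*e^(σ^2*t^2/2)

E[X^2] = d^2M/dt^2 |_{t=0} = μ^2 + σ^2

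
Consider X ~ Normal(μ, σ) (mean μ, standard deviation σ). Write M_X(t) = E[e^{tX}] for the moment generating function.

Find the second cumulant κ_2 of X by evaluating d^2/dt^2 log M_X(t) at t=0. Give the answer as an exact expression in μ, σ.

M_X(t) = e^(μ*t + σ^2*t^2/2)
K_X(t) = log M_X(t) = μ*t + σ^2*t^2/2
D^2[K](t) = σ^2

κ_2 = D^2[K](0) = σ^2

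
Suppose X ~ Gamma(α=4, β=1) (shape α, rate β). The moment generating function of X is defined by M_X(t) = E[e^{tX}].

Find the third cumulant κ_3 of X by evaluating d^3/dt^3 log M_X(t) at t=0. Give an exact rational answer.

κ_3 = K′′′(0) = 8

M_X(t) = (1 - t)^(-4)
K_X(t) = log M_X(t) = -4*log(1 - t)
K′(t) = -4/(t - 1)
K′′(t) = 4/(t^2 - 2*t + 1)
K′′′(t) = -8/(t^3 - 3*t^2 + 3*t - 1)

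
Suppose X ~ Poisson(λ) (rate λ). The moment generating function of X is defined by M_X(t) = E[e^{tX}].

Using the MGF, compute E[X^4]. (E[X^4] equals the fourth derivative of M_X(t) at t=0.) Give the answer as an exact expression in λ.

M_X(t) = e^(λ*(e^(t) - 1))
dM/dt = λ*e^(-λ)*e^(t)*e^(λ*e^(t))
d^2M/dt^2 = (λ^2*e^(2*t)*e^(λ*e^(t)) + λ*e^(t)*e^(λ*e^(t)))*e^(-λ)
d^3M/dt^3 = (λ^3*e^(3*t)*e^(λ*e^(t)) + 3*λ^2*e^(2*t)*e^(λ*e^(t)) + λ*e^(t)*e^(λ*e^(t)))*e^(-λ)
d^4M/dt^4 = (λ^4*e^(4*t)*e^(λ*e^(t)) + 6*λ^3*e^(3*t)*e^(λ*e^(t)) + 7*λ^2*e^(2*t)*e^(λ*e^(t)) + λ*e^(t)*e^(λ*e^(t)))*e^(-λ)

E[X^4] = d^4M/dt^4 |_{t=0} = λ*(λ^3 + 6*λ^2 + 7*λ + 1)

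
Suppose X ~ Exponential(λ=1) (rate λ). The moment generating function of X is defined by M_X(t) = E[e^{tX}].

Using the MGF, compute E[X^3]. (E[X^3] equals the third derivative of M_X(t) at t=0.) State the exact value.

M_X(t) = 1/(1 - t)
M′(t) = 1/(t^2 - 2*t + 1)
M′′(t) = -2/(t^3 - 3*t^2 + 3*t - 1)
M′′′(t) = 6/(t^4 - 4*t^3 + 6*t^2 - 4*t + 1)

E[X^3] = M′′′(0) = 6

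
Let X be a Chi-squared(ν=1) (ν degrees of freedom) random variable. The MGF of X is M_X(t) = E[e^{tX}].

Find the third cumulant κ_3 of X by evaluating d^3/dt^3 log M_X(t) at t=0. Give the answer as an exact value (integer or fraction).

M_X(t) = 1/√(1 - 2*t)
K_X(t) = log M_X(t) = -log(1 - 2*t)/2
K′(t) = -1/(2*t - 1)
K′′(t) = 2/(4*t^2 - 4*t + 1)
K′′′(t) = -8/(8*t^3 - 12*t^2 + 6*t - 1)

κ_3 = K′′′(0) = 8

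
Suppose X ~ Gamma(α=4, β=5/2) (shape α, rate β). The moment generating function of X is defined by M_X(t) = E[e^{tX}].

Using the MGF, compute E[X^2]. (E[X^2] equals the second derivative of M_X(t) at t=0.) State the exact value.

E[X^2] = M′′(0) = 16/5

M_X(t) = 625/(16*(5/2 - t)^4)
M′(t) = -5000/(32*t^5 - 400*t^4 + 2000*t^3 - 5000*t^2 + 6250*t - 3125)
M′′(t) = 50000/(64*t^6 - 960*t^5 + 6000*t^4 - 20000*t^3 + 37500*t^2 - 37500*t + 15625)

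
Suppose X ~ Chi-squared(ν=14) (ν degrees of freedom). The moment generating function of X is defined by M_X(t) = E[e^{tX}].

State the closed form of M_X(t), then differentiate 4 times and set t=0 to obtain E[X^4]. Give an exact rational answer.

E[X^4] = D^4[M](0) = 80640

M_X(t) = (1 - 2*t)^(-7)
D^4[M](t) = -80640/(2048*t^11 - 11264*t^10 + 28160*t^9 - 42240*t^8 + 42240*t^7 - 29568*t^6 + 14784*t^5 - 5280*t^4 + 1320*t^3 - 220*t^2 + 22*t - 1)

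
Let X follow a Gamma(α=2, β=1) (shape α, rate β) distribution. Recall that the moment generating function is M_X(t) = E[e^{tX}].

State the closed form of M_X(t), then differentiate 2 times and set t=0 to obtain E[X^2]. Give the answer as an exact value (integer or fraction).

M_X(t) = (1 - t)^(-2)
M^(2)(t) = 6/(t^4 - 4*t^3 + 6*t^2 - 4*t + 1)

E[X^2] = M^(2)(0) = 6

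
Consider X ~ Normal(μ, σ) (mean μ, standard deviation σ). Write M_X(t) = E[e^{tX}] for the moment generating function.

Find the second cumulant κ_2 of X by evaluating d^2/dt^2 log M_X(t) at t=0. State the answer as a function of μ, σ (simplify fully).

κ_2 = D^2[K](0) = σ^2

M_X(t) = e^(μ*t + σ^2*t^2/2)
K_X(t) = log M_X(t) = μ*t + σ^2*t^2/2
D^2[K](t) = σ^2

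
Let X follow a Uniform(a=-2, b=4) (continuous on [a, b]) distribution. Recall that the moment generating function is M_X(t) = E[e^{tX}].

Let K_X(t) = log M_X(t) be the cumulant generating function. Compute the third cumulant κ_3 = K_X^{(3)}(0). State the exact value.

M_X(t) = (e^(4*t) - e^(-2*t))/(6*t)
K_X(t) = log M_X(t) = -log(t) + log(e^(4*t) - e^(-2*t)) - log(6)
K′(t) = (4*t*e^(6*t) + 2*t - e^(6*t) + 1)/(t*e^(6*t) - t)
K′′(t) = (-36*t^2*e^(6*t) + e^(12*t) - 2*e^(6*t) + 1)/(t^2*e^(12*t) - 2*t^2*e^(6*t) + t^2)
K′′′(t) = (216*t^3*e^(12*t) + 216*t^3*e^(6*t) - 2*e^(18*t) + 6*e^(12*t) - 6*e^(6*t) + 2)/(t^3*e^(18*t) - 3*t^3*e^(12*t) + 3*t^3*e^(6*t) - t^3)

κ_3 = K′′′(0) = 0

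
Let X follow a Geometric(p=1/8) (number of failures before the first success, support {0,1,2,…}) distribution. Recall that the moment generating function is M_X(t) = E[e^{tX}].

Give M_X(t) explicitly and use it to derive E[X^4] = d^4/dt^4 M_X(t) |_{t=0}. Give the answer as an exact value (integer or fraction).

M_X(t) = 1/(8*(1 - 7*e^(t)/8))
dM/dt = 7*e^(t)/(49*e^(2*t) - 112*e^(t) + 64)
d^2M/dt^2 = (-49*e^(2*t) - 56*e^(t))/(343*e^(3*t) - 1176*e^(2*t) + 1344*e^(t) - 512)
d^3M/dt^3 = (343*e^(3*t) + 1568*e^(2*t) + 448*e^(t))/(2401*e^(4*t) - 10976*e^(3*t) + 18816*e^(2*t) - 14336*e^(t) + 4096)
d^4M/dt^4 = (-2401*e^(4*t) - 30184*e^(3*t) - 34496*e^(2*t) - 3584*e^(t))/(16807*e^(5*t) - 96040*e^(4*t) + 219520*e^(3*t) - 250880*e^(2*t) + 143360*e^(t) - 32768)

E[X^4] = d^4M/dt^4 |_{t=0} = 70665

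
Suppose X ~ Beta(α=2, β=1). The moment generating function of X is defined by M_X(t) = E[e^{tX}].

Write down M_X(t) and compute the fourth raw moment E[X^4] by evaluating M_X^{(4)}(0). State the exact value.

M_X(t) = ₁F₁(2; 3; t)
D^4[M](t) = ₁F₁(6; 7; t)/3

E[X^4] = D^4[M](0) = 1/3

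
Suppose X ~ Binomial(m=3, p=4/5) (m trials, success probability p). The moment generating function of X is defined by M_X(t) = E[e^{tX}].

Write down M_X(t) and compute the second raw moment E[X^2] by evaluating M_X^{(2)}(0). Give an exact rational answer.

E[X^2] = D^2[M](0) = 156/25

M_X(t) = (4*e^(t)/5 + 1/5)^3
D^2[M](t) = 576*e^(3*t)/125 + 192*e^(2*t)/125 + 12*e^(t)/125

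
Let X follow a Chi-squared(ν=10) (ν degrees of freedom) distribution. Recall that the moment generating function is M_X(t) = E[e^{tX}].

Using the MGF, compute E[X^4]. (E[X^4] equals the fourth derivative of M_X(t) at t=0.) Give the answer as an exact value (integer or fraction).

M_X(t) = (1 - 2*t)^(-5)
M′(t) = 10/(64*t^6 - 192*t^5 + 240*t^4 - 160*t^3 + 60*t^2 - 12*t + 1)
M′′(t) = -120/(128*t^7 - 448*t^6 + 672*t^5 - 560*t^4 + 280*t^3 - 84*t^2 + 14*t - 1)
M′′′(t) = 1680/(256*t^8 - 1024*t^7 + 1792*t^6 - 1792*t^5 + 1120*t^4 - 448*t^3 + 112*t^2 - 16*t + 1)
M′′′′(t) = -26880/(512*t^9 - 2304*t^8 + 4608*t^7 - 5376*t^6 + 4032*t^5 - 2016*t^4 + 672*t^3 - 144*t^2 + 18*t - 1)

E[X^4] = M′′′′(0) = 26880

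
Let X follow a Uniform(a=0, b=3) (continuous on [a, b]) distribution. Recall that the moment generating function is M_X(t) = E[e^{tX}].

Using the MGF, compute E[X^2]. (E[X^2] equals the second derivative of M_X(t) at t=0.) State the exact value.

M_X(t) = (e^(3*t) - 1)/(3*t)
D^2[M](t) = (9*t^2*e^(3*t) - 6*t*e^(3*t) + 2*e^(3*t) - 2)/(3*t^3)

E[X^2] = D^2[M](0) = 3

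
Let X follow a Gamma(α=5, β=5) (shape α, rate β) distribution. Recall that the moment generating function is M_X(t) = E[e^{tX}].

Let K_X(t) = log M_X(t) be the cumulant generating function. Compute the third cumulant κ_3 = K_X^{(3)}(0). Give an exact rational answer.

κ_3 = K′′′(0) = 2/25

M_X(t) = 3125/(5 - t)^5
K_X(t) = log M_X(t) = -5*log(5 - t) + 5*log(5)
K′(t) = -5/(t - 5)
K′′(t) = 5/(t^2 - 10*t + 25)
K′′′(t) = -10/(t^3 - 15*t^2 + 75*t - 125)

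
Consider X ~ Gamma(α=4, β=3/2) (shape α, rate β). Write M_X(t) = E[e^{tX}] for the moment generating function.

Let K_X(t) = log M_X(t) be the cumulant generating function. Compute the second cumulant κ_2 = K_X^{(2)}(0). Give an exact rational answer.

κ_2 = d^2K/dt^2 |_{t=0} = 16/9

M_X(t) = 81/(16*(3/2 - t)^4)
K_X(t) = log M_X(t) = -4*log(3/2 - t) - 4*log(2) + 4*log(3)
dK/dt = -8/(2*t - 3)
d^2K/dt^2 = 16/(4*t^2 - 12*t + 9)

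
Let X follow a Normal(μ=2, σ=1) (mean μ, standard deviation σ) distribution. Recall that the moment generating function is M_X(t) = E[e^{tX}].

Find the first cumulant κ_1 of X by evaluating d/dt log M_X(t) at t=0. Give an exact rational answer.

κ_1 = K^(1)(0) = 2

M_X(t) = e^(t^2/2 + 2*t)
K_X(t) = log M_X(t) = t^2/2 + 2*t
K^(1)(t) = t + 2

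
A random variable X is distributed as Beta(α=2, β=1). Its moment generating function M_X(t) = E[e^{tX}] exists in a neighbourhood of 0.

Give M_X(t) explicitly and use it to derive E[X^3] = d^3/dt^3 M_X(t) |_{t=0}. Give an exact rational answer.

M_X(t) = ₁F₁(2; 3; t)
M^(3)(t) = 2*₁F₁(5; 6; t)/5

E[X^3] = M^(3)(0) = 2/5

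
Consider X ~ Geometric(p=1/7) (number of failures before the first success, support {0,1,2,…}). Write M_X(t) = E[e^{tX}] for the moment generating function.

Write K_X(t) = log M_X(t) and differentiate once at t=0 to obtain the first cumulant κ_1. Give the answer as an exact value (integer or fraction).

κ_1 = D[K](0) = 6

M_X(t) = 1/(7*(1 - 6*e^(t)/7))
K_X(t) = log M_X(t) = -log(1 - 6*e^(t)/7) - log(7)
D[K](t) = -6*e^(t)/(6*e^(t) - 7)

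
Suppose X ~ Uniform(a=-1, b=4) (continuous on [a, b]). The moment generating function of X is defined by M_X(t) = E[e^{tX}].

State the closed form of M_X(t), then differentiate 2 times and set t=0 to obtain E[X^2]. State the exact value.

E[X^2] = M^(2)(0) = 13/3

M_X(t) = (e^(4*t) - e^(-t))/(5*t)
M^(2)(t) = (16*t^2*e^(5*t) - t^2 - 8*t*e^(5*t) - 2*t + 2*e^(5*t) - 2)*e^(-t)/(5*t^3)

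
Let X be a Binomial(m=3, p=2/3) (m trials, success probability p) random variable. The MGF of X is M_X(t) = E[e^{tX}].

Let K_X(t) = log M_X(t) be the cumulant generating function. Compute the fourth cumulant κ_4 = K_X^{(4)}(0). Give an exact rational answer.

κ_4 = D^4[K](0) = -2/9

M_X(t) = (2*e^(t)/3 + 1/3)^3
K_X(t) = log M_X(t) = 3*log(2*e^(t)/3 + 1/3)
D^4[K](t) = (24*e^(3*t) - 48*e^(2*t) + 6*e^(t))/(16*e^(4*t) + 32*e^(3*t) + 24*e^(2*t) + 8*e^(t) + 1)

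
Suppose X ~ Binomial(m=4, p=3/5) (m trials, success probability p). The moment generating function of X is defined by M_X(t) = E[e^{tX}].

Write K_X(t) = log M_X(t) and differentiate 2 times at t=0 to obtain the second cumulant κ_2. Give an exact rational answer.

κ_2 = D^2[K](0) = 24/25

M_X(t) = (3*e^(t)/5 + 2/5)^4
K_X(t) = log M_X(t) = 4*log(3*e^(t)/5 + 2/5)
D^2[K](t) = 24*e^(t)/(9*e^(2*t) + 12*e^(t) + 4)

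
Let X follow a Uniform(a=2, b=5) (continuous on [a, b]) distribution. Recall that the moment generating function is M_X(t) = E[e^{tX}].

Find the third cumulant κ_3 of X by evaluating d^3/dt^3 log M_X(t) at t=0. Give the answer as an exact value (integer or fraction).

M_X(t) = (e^(5*t) - e^(2*t))/(3*t)
K_X(t) = log M_X(t) = -log(t) + log(e^(5*t) - e^(2*t)) - log(3)
dK/dt = (5*t*e^(3*t) - 2*t - e^(3*t) + 1)/(t*e^(3*t) - t)
d^2K/dt^2 = (-9*t^2*e^(3*t) + e^(6*t) - 2*e^(3*t) + 1)/(t^2*e^(6*t) - 2*t^2*e^(3*t) + t^2)
d^3K/dt^3 = (27*t^3*e^(6*t) + 27*t^3*e^(3*t) - 2*e^(9*t) + 6*e^(6*t) - 6*e^(3*t) + 2)/(t^3*e^(9*t) - 3*t^3*e^(6*t) + 3*t^3*e^(3*t) - t^3)

κ_3 = d^3K/dt^3 |_{t=0} = 0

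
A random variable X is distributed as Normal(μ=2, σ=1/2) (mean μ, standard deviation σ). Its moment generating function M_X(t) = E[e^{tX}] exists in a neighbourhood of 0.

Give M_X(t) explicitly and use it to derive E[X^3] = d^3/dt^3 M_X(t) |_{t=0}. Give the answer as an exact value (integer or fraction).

M_X(t) = e^(t^2/8 + 2*t)
M^(3)(t) = t^3*e^(2*t)*e^(t^2/8)/64 + 3*t^2*e^(2*t)*e^(t^2/8)/8 + 51*t*e^(2*t)*e^(t^2/8)/16 + 19*e^(2*t)*e^(t^2/8)/2

E[X^3] = M^(3)(0) = 19/2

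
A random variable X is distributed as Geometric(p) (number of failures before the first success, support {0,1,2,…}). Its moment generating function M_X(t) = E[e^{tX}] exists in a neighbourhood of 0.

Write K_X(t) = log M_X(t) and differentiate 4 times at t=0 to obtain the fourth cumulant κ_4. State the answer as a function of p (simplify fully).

κ_4 = K′′′′(0) = (-p^3 + 7*p^2 - 12*p + 6)/p^4

M_X(t) = p/(-(1 - p)*e^(t) + 1)
K_X(t) = log M_X(t) = log(p) - log(-(1 - p)*e^(t) + 1)
K′(t) = (-p*e^(t) + e^(t))/(p*e^(t) - e^(t) + 1)
K′′(t) = (-p*e^(t) + e^(t))/(p^2*e^(2*t) - 2*p*e^(2*t) + 2*p*e^(t) + e^(2*t) - 2*e^(t) + 1)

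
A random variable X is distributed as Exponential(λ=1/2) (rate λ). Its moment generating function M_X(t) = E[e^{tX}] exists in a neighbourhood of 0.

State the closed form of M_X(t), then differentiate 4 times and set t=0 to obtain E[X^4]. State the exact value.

E[X^4] = d^4M/dt^4 |_{t=0} = 384

M_X(t) = 1/(2*(1/2 - t))
dM/dt = 2/(4*t^2 - 4*t + 1)
d^2M/dt^2 = -8/(8*t^3 - 12*t^2 + 6*t - 1)
d^3M/dt^3 = 48/(16*t^4 - 32*t^3 + 24*t^2 - 8*t + 1)
d^4M/dt^4 = -384/(32*t^5 - 80*t^4 + 80*t^3 - 40*t^2 + 10*t - 1)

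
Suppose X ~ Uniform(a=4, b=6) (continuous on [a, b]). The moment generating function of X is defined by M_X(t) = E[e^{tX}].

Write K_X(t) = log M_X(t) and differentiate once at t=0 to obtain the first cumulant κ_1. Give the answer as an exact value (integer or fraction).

κ_1 = K′(0) = 5

M_X(t) = (e^(6*t) - e^(4*t))/(2*t)
K_X(t) = log M_X(t) = -log(t) + log(e^(6*t) - e^(4*t)) - log(2)
K′(t) = (6*t*e^(2*t) - 4*t - e^(2*t) + 1)/(t*e^(2*t) - t)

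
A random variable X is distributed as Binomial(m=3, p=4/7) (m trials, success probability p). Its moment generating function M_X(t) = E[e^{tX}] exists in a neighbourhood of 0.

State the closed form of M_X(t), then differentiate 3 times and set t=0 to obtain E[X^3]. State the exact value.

M_X(t) = (4*e^(t)/7 + 3/7)^3
M^(3)(t) = 1728*e^(3*t)/343 + 1152*e^(2*t)/343 + 108*e^(t)/343

E[X^3] = M^(3)(0) = 2988/343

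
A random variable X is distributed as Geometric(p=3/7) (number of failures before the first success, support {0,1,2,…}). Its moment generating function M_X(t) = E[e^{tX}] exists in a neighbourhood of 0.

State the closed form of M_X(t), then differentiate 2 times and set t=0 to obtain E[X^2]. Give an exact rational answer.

E[X^2] = M^(2)(0) = 44/9

M_X(t) = 3/(7*(1 - 4*e^(t)/7))
M^(2)(t) = (-48*e^(2*t) - 84*e^(t))/(64*e^(3*t) - 336*e^(2*t) + 588*e^(t) - 343)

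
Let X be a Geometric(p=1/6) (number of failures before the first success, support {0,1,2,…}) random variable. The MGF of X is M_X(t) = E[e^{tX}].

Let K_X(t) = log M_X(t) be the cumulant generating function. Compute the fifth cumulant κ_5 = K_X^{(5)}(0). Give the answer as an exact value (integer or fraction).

M_X(t) = 1/(6*(1 - 5*e^(t)/6))
K_X(t) = log M_X(t) = -log(1 - 5*e^(t)/6) - log(6)
K′(t) = -5*e^(t)/(5*e^(t) - 6)
K′′(t) = 30*e^(t)/(25*e^(2*t) - 60*e^(t) + 36)
K′′′(t) = (-150*e^(2*t) - 180*e^(t))/(125*e^(3*t) - 450*e^(2*t) + 540*e^(t) - 216)
K′′′′(t) = (750*e^(3*t) + 3600*e^(2*t) + 1080*e^(t))/(625*e^(4*t) - 3000*e^(3*t) + 5400*e^(2*t) - 4320*e^(t) + 1296)
K′′′′′(t) = (-3750*e^(4*t) - 49500*e^(3*t) - 59400*e^(2*t) - 6480*e^(t))/(3125*e^(5*t) - 18750*e^(4*t) + 45000*e^(3*t) - 54000*e^(2*t) + 32400*e^(t) - 7776)

κ_5 = K′′′′′(0) = 119130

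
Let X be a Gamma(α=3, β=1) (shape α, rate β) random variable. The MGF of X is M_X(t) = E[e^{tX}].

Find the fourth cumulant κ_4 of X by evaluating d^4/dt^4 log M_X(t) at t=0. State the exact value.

κ_4 = d^4K/dt^4 |_{t=0} = 18

M_X(t) = (1 - t)^(-3)
K_X(t) = log M_X(t) = -3*log(1 - t)
dK/dt = -3/(t - 1)
d^2K/dt^2 = 3/(t^2 - 2*t + 1)
d^3K/dt^3 = -6/(t^3 - 3*t^2 + 3*t - 1)
d^4K/dt^4 = 18/(t^4 - 4*t^3 + 6*t^2 - 4*t + 1)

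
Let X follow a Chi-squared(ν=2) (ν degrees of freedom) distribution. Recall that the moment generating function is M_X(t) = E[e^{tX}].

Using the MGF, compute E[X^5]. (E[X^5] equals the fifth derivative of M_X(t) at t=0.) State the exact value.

E[X^5] = D^5[M](0) = 3840

M_X(t) = 1/(1 - 2*t)
D^5[M](t) = 3840/(64*t^6 - 192*t^5 + 240*t^4 - 160*t^3 + 60*t^2 - 12*t + 1)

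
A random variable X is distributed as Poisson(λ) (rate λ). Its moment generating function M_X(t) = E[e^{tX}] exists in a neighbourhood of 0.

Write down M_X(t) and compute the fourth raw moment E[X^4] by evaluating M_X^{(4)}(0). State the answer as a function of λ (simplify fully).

E[X^4] = M′′′′(0) = λ*(λ^3 + 6*λ^2 + 7*λ + 1)

M_X(t) = e^(λ*(e^(t) - 1))
M′(t) = λ*e^(-λ)*e^(t)*e^(λ*e^(t))
M′′(t) = (λ^2*e^(2*t)*e^(λ*e^(t)) + λ*e^(t)*e^(λ*e^(t)))*e^(-λ)
M′′′(t) = (λ^3*e^(3*t)*e^(λ*e^(t)) + 3*λ^2*e^(2*t)*e^(λ*e^(t)) + λ*e^(t)*e^(λ*e^(t)))*e^(-λ)
M′′′′(t) = (λ^4*e^(4*t)*e^(λ*e^(t)) + 6*λ^3*e^(3*t)*e^(λ*e^(t)) + 7*λ^2*e^(2*t)*e^(λ*e^(t)) + λ*e^(t)*e^(λ*e^(t)))*e^(-λ)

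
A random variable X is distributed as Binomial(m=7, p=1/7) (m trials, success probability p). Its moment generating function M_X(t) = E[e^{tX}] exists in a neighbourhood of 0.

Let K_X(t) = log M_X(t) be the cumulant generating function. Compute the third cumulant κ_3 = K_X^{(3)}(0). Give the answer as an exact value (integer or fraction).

κ_3 = d^3K/dt^3 |_{t=0} = 30/49

M_X(t) = (e^(t)/7 + 6/7)^7
K_X(t) = log M_X(t) = 7*log(e^(t)/7 + 6/7)
dK/dt = 7*e^(t)/(e^(t) + 6)
d^2K/dt^2 = 42*e^(t)/(e^(2*t) + 12*e^(t) + 36)
d^3K/dt^3 = (-42*e^(2*t) + 252*e^(t))/(e^(3*t) + 18*e^(2*t) + 108*e^(t) + 216)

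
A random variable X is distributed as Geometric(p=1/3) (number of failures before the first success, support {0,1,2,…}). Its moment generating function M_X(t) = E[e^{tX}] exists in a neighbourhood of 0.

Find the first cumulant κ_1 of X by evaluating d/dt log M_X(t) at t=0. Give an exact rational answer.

M_X(t) = 1/(3*(1 - 2*e^(t)/3))
K_X(t) = log M_X(t) = -log(1 - 2*e^(t)/3) - log(3)
dK/dt = -2*e^(t)/(2*e^(t) - 3)

κ_1 = dK/dt |_{t=0} = 2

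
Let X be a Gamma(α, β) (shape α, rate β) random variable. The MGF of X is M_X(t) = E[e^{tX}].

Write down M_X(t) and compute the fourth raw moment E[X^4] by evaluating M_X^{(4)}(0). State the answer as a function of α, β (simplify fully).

E[X^4] = D^4[M](0) = α*(α^3 + 6*α^2 + 11*α + 6)/β^4

M_X(t) = (β/(β - t))^α
D^4[M](t) = (α^4*β^α*(1/(β - t))^α + 6*α^3*β^α*(1/(β - t))^α + 11*α^2*β^α*(1/(β - t))^α + 6*α*β^α*(1/(β - t))^α)/(β^4 - 4*β^3*t + 6*β^2*t^2 - 4*β*t^3 + t^4)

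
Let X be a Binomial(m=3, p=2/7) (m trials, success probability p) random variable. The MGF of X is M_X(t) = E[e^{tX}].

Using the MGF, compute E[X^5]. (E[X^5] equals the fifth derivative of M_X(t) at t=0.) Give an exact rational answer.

M_X(t) = (2*e^(t)/7 + 5/7)^3
M′(t) = 24*e^(3*t)/343 + 120*e^(2*t)/343 + 150*e^(t)/343
M′′(t) = 72*e^(3*t)/343 + 240*e^(2*t)/343 + 150*e^(t)/343
M′′′(t) = 216*e^(3*t)/343 + 480*e^(2*t)/343 + 150*e^(t)/343
M′′′′(t) = 648*e^(3*t)/343 + 960*e^(2*t)/343 + 150*e^(t)/343
M′′′′′(t) = 1944*e^(3*t)/343 + 1920*e^(2*t)/343 + 150*e^(t)/343

E[X^5] = M′′′′′(0) = 4014/343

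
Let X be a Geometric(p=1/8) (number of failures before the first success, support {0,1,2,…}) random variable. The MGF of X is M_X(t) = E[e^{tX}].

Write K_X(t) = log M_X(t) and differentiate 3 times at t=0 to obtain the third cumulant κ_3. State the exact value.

κ_3 = d^3K/dt^3 |_{t=0} = 840

M_X(t) = 1/(8*(1 - 7*e^(t)/8))
K_X(t) = log M_X(t) = -log(1 - 7*e^(t)/8) - 3*log(2)
dK/dt = -7*e^(t)/(7*e^(t) - 8)
d^2K/dt^2 = 56*e^(t)/(49*e^(2*t) - 112*e^(t) + 64)
d^3K/dt^3 = (-392*e^(2*t) - 448*e^(t))/(343*e^(3*t) - 1176*e^(2*t) + 1344*e^(t) - 512)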